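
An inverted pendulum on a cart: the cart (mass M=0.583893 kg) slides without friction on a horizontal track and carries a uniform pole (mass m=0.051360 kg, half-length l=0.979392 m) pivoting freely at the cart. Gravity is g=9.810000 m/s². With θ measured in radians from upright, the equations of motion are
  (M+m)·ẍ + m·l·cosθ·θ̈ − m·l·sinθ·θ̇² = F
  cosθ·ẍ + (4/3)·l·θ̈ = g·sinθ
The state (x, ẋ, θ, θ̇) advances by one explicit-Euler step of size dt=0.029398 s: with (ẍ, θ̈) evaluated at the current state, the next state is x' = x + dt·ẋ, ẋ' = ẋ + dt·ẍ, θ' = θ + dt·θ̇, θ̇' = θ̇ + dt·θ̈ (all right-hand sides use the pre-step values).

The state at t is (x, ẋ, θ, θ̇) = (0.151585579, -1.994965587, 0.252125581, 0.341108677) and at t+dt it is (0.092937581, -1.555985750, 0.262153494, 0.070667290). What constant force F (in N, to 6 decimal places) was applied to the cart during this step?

F = 9.036220 N

ẍ = (ẋ'−ẋ)/dt = (-1.555985750−-1.994965587)/0.029398 = 14.932303
θ̈ = (θ̇'−θ̇)/dt = (0.070667290−0.341108677)/0.029398 = -9.199312
sinθ=0.249463, cosθ=0.968384
F = (M+m)·ẍ + m·l·cosθ·θ̈ − m·l·sinθ·θ̇² = 9.485790 + -0.448110 − 0.001460 = 9.036220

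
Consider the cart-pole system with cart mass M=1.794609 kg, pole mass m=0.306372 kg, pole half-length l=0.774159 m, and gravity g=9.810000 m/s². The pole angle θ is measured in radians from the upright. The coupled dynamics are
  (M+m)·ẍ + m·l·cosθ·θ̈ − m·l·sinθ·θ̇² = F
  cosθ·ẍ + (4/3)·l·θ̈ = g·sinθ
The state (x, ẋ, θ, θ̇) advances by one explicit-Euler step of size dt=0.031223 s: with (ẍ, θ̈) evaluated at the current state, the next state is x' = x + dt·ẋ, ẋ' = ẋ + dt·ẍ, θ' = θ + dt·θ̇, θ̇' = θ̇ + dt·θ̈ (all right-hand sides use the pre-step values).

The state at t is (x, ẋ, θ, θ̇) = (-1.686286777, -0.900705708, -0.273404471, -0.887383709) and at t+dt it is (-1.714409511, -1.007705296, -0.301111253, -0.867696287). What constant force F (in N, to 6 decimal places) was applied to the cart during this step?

F = -7.005525 N

ẍ = (ẋ'−ẋ)/dt = (-1.007705296−-0.900705708)/0.031223 = -3.426948
θ̈ = (θ̇'−θ̇)/dt = (-0.867696287−-0.887383709)/0.031223 = 0.630542
sinθ=-0.270011, cosθ=0.962857
F = (M+m)·ẍ + m·l·cosθ·θ̈ − m·l·sinθ·θ̇² = -7.199952 + 0.143998 − -0.050429 = -7.005525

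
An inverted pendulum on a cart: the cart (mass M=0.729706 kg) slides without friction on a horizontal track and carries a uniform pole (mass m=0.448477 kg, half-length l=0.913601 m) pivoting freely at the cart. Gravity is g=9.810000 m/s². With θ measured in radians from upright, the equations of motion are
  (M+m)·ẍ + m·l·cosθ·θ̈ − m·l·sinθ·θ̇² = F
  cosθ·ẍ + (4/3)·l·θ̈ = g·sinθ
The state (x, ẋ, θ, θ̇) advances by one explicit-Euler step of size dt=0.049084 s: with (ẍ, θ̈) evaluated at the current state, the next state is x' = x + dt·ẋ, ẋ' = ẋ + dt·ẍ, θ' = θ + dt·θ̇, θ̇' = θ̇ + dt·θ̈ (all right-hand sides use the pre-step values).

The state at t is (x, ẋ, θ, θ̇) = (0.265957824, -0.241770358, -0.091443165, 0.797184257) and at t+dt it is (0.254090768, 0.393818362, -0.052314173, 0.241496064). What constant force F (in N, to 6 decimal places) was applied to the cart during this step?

F = 10.660838 N

ẍ = (ẋ'−ẋ)/dt = (0.393818362−-0.241770358)/0.049084 = 12.949000
θ̈ = (θ̇'−θ̇)/dt = (0.241496064−0.797184257)/0.049084 = -11.321168
sinθ=-0.091316, cosθ=0.995822
F = (M+m)·ẍ + m·l·cosθ·θ̈ − m·l·sinθ·θ̇² = 15.256292 + -4.619231 − -0.023777 = 10.660838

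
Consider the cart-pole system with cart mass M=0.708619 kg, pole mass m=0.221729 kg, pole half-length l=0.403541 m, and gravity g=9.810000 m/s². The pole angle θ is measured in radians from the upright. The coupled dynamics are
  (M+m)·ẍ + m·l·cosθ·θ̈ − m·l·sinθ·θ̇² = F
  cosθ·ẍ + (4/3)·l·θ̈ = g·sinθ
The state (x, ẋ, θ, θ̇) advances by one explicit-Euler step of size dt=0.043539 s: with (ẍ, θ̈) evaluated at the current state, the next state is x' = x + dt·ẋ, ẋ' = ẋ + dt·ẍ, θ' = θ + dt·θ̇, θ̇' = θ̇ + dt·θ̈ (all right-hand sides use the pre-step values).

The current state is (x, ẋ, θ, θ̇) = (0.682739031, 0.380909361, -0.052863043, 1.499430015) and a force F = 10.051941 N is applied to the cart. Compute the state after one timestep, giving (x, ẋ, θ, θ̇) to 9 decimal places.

(0.699323444, 0.957662117, 0.012420640, 0.387061081)

sinθ=-0.052838425, cosθ=0.998603075
temp = (F + m·l·θ̇²·sinθ)/(M+m) = (10.051941 + -0.010629490)/0.930348 = 10.793070453
θ̈ = (g·sinθ − cosθ·temp)/(l·(4/3 − m·cos²θ/(M+m))) = -25.548793826
ẍ = temp − m·l·θ̈·cosθ/(M+m) = 13.246807593
Euler: x'=0.682739031+0.043539·0.380909361=0.699323444, ẋ'=0.380909361+0.043539·13.246807593=0.957662117
       θ'=-0.052863043+0.043539·1.499430015=0.012420640, θ̇'=1.499430015+0.043539·-25.548793826=0.387061081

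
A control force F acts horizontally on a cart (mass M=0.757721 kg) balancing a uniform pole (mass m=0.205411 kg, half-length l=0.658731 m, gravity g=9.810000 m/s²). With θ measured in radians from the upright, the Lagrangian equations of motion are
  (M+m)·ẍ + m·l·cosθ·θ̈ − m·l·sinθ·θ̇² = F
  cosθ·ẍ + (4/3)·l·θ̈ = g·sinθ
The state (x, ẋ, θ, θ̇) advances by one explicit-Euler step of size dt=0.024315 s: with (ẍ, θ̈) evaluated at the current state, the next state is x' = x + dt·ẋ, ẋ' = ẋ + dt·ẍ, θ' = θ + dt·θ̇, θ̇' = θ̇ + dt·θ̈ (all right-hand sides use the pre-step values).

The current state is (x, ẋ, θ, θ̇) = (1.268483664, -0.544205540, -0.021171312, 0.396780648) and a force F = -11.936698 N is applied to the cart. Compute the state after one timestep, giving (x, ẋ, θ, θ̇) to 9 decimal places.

(1.255251306, -0.901959473, -0.011523591, 0.798261836)

sinθ=-0.021169730, cosθ=0.999775896
temp = (F + m·l·θ̇²·sinθ)/(M+m) = (-11.936698 + -0.000450970)/0.963132 = -12.394094444
θ̈ = (g·sinθ − cosθ·temp)/(l·(4/3 − m·cos²θ/(M+m))) = 16.511667221
ẍ = temp − m·l·θ̈·cosθ/(M+m) = -14.713301777
Euler: x'=1.268483664+0.024315·-0.544205540=1.255251306, ẋ'=-0.544205540+0.024315·-14.713301777=-0.901959473
       θ'=-0.021171312+0.024315·0.396780648=-0.011523591, θ̇'=0.396780648+0.024315·16.511667221=0.798261836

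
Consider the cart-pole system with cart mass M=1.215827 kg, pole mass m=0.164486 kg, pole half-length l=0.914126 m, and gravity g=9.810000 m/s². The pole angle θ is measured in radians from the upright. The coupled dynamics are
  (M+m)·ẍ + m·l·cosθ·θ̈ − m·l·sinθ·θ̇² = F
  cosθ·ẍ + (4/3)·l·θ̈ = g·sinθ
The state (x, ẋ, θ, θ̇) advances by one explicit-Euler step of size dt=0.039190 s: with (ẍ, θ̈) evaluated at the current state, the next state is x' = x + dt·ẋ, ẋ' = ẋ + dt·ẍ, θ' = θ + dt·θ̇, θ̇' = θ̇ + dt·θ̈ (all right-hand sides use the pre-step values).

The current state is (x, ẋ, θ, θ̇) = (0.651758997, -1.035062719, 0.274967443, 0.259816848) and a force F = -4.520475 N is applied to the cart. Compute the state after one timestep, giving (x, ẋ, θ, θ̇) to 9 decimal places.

sinθ=0.271515603, cosθ=0.962434038
temp = (F + m·l·θ̇²·sinθ)/(M+m) = (-4.520475 + 0.002755906)/1.380313 = -3.272967141
θ̈ = (g·sinθ − cosθ·temp)/(l·(4/3 − m·cos²θ/(M+m))) = 5.200297598
ẍ = temp − m·l·θ̈·cosθ/(M+m) = -3.818168080
Euler: x'=0.651758997+0.039190·-1.035062719=0.611194889, ẋ'=-1.035062719+0.039190·-3.818168080=-1.184696726
       θ'=0.274967443+0.039190·0.259816848=0.285149665, θ̇'=0.259816848+0.039190·5.200297598=0.463616511

(0.611194889, -1.184696726, 0.285149665, 0.463616511)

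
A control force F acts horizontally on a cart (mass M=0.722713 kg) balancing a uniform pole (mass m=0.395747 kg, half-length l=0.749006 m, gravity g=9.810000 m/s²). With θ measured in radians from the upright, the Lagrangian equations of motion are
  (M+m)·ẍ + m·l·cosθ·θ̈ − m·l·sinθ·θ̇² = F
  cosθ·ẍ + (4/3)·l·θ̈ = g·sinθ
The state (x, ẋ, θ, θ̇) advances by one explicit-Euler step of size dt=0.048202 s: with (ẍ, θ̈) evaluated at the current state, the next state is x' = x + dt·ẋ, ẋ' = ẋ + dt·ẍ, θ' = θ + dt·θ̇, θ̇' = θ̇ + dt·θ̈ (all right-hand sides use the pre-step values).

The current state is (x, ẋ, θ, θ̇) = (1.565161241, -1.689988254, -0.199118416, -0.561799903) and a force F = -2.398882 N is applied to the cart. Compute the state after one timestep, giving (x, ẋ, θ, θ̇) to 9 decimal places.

(1.483700427, -1.797168647, -0.226198295, -0.550256459)

sinθ=-0.197805243, cosθ=0.980241341
temp = (F + m·l·θ̇²·sinθ)/(M+m) = (-2.398882 + -0.018505637)/1.118460 = -2.161353680
θ̈ = (g·sinθ − cosθ·temp)/(l·(4/3 − m·cos²θ/(M+m))) = 0.239480602
ẍ = temp − m·l·θ̈·cosθ/(M+m) = -2.223567351
Euler: x'=1.565161241+0.048202·-1.689988254=1.483700427, ẋ'=-1.689988254+0.048202·-2.223567351=-1.797168647
       θ'=-0.199118416+0.048202·-0.561799903=-0.226198295, θ̇'=-0.561799903+0.048202·0.239480602=-0.550256459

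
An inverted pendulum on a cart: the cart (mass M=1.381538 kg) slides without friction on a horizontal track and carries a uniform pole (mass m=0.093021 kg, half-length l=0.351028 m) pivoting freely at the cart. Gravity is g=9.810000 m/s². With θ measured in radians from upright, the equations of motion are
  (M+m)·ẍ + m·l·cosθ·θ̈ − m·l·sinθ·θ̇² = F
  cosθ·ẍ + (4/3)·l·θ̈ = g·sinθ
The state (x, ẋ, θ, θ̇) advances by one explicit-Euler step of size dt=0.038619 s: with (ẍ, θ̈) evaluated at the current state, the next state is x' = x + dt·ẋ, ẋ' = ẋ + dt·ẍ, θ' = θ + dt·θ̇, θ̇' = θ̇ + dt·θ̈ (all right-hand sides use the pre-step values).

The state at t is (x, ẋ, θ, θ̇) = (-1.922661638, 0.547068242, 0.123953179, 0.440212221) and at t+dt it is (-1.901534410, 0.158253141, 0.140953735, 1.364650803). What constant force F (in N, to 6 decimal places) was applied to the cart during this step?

F = -14.070974 N

ẍ = (ẋ'−ẋ)/dt = (0.158253141−0.547068242)/0.038619 = -10.067974
θ̈ = (θ̇'−θ̇)/dt = (1.364650803−0.440212221)/0.038619 = 23.937403
sinθ=0.123636, cosθ=0.992328
F = (M+m)·ẍ + m·l·cosθ·θ̈ − m·l·sinθ·θ̇² = -14.845822 + 0.775631 − 0.000782 = -14.070974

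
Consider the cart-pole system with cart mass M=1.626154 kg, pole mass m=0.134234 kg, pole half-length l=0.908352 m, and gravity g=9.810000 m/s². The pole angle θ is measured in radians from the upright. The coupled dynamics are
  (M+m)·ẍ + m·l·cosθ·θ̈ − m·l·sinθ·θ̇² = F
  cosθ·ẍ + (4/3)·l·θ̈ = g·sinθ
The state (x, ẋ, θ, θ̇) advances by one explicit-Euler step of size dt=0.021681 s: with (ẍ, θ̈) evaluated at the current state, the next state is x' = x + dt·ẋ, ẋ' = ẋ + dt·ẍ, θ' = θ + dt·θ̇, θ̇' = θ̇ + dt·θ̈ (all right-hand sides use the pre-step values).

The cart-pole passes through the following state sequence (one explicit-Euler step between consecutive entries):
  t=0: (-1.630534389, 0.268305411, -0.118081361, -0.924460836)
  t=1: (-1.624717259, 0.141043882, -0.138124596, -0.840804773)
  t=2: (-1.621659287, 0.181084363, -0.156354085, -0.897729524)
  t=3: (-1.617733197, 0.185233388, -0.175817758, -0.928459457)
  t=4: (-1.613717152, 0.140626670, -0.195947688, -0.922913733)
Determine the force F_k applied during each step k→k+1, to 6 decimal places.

F_0 = -9.853522 N
F_1 = 2.945864 N
F_2 = 0.181468 N
F_3 = -3.572748 N

step 0→1:
  ẍ = (ẋ'−ẋ)/dt = (0.141043882−0.268305411)/0.021681 = -5.869726
  θ̈ = (θ̇'−θ̇)/dt = (-0.840804773−-0.924460836)/0.021681 = 3.858496
  sinθ=-0.117807, cosθ=0.993036
  F = (M+m)·ẍ + m·l·cosθ·θ̈ − m·l·sinθ·θ̇² = -10.332995 + 0.467197 − -0.012276 = -9.853522
step 1→2:
  ẍ = (ẋ'−ẋ)/dt = (0.181084363−0.141043882)/0.021681 = 1.846800
  θ̈ = (θ̇'−θ̇)/dt = (-0.897729524−-0.840804773)/0.021681 = -2.625559
  sinθ=-0.137686, cosθ=0.990476
  F = (M+m)·ẍ + m·l·cosθ·θ̈ − m·l·sinθ·θ̇² = 3.251085 + -0.317090 − -0.011869 = 2.945864
step 2→3:
  ẍ = (ẋ'−ẋ)/dt = (0.185233388−0.181084363)/0.021681 = 0.191367
  θ̈ = (θ̇'−θ̇)/dt = (-0.928459457−-0.897729524)/0.021681 = -1.417367
  sinθ=-0.155718, cosθ=0.987802
  F = (M+m)·ẍ + m·l·cosθ·θ̈ − m·l·sinθ·θ̇² = 0.336880 + -0.170714 − -0.015302 = 0.181468
step 3→4:
  ẍ = (ẋ'−ẋ)/dt = (0.140626670−0.185233388)/0.021681 = -2.057411
  θ̈ = (θ̇'−θ̇)/dt = (-0.922913733−-0.928459457)/0.021681 = 0.255787
  sinθ=-0.174913, cosθ=0.984584
  F = (M+m)·ẍ + m·l·cosθ·θ̈ − m·l·sinθ·θ̇² = -3.621841 + 0.030708 − -0.018385 = -3.572748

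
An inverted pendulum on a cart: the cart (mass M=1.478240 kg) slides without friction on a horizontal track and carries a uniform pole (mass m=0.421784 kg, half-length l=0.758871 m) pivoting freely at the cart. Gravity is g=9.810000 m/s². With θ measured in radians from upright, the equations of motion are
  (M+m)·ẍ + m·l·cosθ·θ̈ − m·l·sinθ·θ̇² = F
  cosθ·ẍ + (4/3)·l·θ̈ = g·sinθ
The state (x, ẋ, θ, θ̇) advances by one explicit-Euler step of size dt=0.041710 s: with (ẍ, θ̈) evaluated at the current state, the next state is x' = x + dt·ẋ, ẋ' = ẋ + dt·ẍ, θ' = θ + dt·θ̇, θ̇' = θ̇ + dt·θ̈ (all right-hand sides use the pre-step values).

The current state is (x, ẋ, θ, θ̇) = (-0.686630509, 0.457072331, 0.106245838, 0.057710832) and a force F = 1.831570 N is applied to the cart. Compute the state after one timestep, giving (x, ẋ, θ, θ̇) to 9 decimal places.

(-0.667566022, 0.496606624, 0.108652957, 0.061743178)

sinθ=0.106046064, cosθ=0.994361218
temp = (F + m·l·θ̇²·sinθ)/(M+m) = (1.831570 + 0.000113049)/1.900024 = 0.964031533
θ̈ = (g·sinθ − cosθ·temp)/(l·(4/3 − m·cos²θ/(M+m))) = 0.096675767
ẍ = temp − m·l·θ̈·cosθ/(M+m) = 0.947837285
Euler: x'=-0.686630509+0.041710·0.457072331=-0.667566022, ẋ'=0.457072331+0.041710·0.947837285=0.496606624
       θ'=0.106245838+0.041710·0.057710832=0.108652957, θ̇'=0.057710832+0.041710·0.096675767=0.061743178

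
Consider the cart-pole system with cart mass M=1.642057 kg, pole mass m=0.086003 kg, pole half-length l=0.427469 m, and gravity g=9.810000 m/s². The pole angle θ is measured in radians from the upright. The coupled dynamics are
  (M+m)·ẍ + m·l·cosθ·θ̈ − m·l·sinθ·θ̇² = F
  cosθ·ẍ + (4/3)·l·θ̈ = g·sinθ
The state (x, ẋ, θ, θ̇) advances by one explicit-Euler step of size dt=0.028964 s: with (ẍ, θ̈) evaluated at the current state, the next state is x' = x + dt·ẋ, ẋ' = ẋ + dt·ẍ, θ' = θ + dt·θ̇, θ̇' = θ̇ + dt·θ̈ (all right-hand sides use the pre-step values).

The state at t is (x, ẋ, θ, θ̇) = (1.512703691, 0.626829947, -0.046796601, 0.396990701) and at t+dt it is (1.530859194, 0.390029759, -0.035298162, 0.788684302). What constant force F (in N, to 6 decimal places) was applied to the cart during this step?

ẍ = (ẋ'−ẋ)/dt = (0.390029759−0.626829947)/0.028964 = -8.175673
θ̈ = (θ̇'−θ̇)/dt = (0.788684302−0.396990701)/0.028964 = 13.523464
sinθ=-0.046780, cosθ=0.998905
F = (M+m)·ẍ + m·l·cosθ·θ̈ − m·l·sinθ·θ̇² = -14.128053 + 0.496627 − -0.000271 = -13.631155

F = -13.631155 N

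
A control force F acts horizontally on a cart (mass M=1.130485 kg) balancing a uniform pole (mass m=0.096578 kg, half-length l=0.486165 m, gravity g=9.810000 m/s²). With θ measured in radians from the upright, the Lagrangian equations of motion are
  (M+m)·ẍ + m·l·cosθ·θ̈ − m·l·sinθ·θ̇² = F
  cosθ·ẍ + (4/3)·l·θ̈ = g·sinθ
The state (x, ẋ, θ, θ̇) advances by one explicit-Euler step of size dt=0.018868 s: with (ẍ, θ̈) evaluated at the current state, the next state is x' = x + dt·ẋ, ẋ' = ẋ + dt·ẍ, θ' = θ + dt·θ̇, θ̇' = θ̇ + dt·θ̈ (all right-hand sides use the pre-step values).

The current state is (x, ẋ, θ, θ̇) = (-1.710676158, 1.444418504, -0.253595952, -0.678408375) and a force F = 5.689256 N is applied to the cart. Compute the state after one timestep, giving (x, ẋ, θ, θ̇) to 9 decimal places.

(-1.683422870, 1.539742638, -0.266396161, -0.892399295)

sinθ=-0.250886515, cosθ=0.968016506
temp = (F + m·l·θ̇²·sinθ)/(M+m) = (5.689256 + -0.005421527)/1.227063 = 4.632064102
θ̈ = (g·sinθ − cosθ·temp)/(l·(4/3 − m·cos²θ/(M+m))) = -11.341473410
ẍ = temp − m·l·θ̈·cosθ/(M+m) = 5.052158875
Euler: x'=-1.710676158+0.018868·1.444418504=-1.683422870, ẋ'=1.444418504+0.018868·5.052158875=1.539742638
       θ'=-0.253595952+0.018868·-0.678408375=-0.266396161, θ̇'=-0.678408375+0.018868·-11.341473410=-0.892399295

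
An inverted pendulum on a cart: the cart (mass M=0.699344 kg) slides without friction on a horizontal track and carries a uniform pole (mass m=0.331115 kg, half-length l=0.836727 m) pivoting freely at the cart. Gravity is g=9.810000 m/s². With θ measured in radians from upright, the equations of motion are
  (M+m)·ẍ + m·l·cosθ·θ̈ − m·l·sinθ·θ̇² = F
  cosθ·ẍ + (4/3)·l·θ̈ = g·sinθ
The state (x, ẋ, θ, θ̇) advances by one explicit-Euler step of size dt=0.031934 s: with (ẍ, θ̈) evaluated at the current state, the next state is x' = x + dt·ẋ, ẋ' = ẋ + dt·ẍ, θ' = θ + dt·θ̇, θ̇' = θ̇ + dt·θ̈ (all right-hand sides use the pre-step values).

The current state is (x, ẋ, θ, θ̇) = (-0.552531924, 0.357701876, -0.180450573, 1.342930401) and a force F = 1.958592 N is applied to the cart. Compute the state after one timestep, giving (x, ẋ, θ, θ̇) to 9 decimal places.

(-0.541109072, 0.450621403, -0.137565434, 1.210598081)

sinθ=-0.179472849, cosθ=0.983762927
temp = (F + m·l·θ̇²·sinθ)/(M+m) = (1.958592 + -0.089674385)/1.030459 = 1.813674892
θ̈ = (g·sinθ − cosθ·temp)/(l·(4/3 − m·cos²θ/(M+m))) = -4.143931873
ẍ = temp − m·l·θ̈·cosθ/(M+m) = 2.909736538
Euler: x'=-0.552531924+0.031934·0.357701876=-0.541109072, ẋ'=0.357701876+0.031934·2.909736538=0.450621403
       θ'=-0.180450573+0.031934·1.342930401=-0.137565434, θ̇'=1.342930401+0.031934·-4.143931873=1.210598081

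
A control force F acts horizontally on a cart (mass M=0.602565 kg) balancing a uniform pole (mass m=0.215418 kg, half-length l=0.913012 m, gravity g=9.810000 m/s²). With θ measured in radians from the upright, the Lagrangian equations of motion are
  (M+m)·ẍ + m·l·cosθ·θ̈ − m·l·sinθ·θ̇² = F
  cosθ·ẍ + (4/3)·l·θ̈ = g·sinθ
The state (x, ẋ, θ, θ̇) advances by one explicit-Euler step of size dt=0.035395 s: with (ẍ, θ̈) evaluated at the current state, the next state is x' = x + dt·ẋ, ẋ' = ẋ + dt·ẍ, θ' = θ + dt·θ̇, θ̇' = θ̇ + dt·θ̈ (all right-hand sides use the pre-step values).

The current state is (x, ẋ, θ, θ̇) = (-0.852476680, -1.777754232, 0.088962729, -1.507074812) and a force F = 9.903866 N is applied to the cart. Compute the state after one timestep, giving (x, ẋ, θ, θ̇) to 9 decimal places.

(-0.915400291, -1.250172615, 0.035619816, -1.913405102)

sinθ=0.088845428, cosθ=0.996045426
temp = (F + m·l·θ̇²·sinθ)/(M+m) = (9.903866 + 0.039688363)/0.817983 = 12.156187063
θ̈ = (g·sinθ − cosθ·temp)/(l·(4/3 − m·cos²θ/(M+m))) = -11.479878221
ẍ = temp − m·l·θ̈·cosθ/(M+m) = 14.905540819
Euler: x'=-0.852476680+0.035395·-1.777754232=-0.915400291, ẋ'=-1.777754232+0.035395·14.905540819=-1.250172615
       θ'=0.088962729+0.035395·-1.507074812=0.035619816, θ̇'=-1.507074812+0.035395·-11.479878221=-1.913405102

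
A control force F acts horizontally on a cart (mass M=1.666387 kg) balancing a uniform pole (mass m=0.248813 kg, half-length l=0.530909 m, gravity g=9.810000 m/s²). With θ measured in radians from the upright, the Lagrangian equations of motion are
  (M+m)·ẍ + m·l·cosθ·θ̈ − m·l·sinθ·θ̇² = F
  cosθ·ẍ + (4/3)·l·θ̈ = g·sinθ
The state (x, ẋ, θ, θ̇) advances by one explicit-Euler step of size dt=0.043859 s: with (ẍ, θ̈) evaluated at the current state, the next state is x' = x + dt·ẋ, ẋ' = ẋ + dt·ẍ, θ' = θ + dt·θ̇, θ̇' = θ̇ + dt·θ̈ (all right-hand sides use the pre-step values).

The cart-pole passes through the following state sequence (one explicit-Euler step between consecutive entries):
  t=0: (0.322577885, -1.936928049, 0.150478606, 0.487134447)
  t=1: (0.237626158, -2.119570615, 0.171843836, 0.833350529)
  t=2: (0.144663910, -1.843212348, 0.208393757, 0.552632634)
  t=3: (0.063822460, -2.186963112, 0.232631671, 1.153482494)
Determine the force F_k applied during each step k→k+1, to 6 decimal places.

step 0→1:
  ẍ = (ẋ'−ẋ)/dt = (-2.119570615−-1.936928049)/0.043859 = -4.164312
  θ̈ = (θ̇'−θ̇)/dt = (0.833350529−0.487134447)/0.043859 = 7.893843
  sinθ=0.149911, cosθ=0.988699
  F = (M+m)·ẍ + m·l·cosθ·θ̈ − m·l·sinθ·θ̇² = -7.975491 + 1.030970 − 0.004699 = -6.949220
step 1→2:
  ẍ = (ẋ'−ẋ)/dt = (-1.843212348−-2.119570615)/0.043859 = 6.301062
  θ̈ = (θ̇'−θ̇)/dt = (0.552632634−0.833350529)/0.043859 = -6.400463
  sinθ=0.170999, cosθ=0.985271
  F = (M+m)·ẍ + m·l·cosθ·θ̈ − m·l·sinθ·θ̇² = 12.067793 + -0.833029 − 0.015687 = 11.219077
step 2→3:
  ẍ = (ẋ'−ẋ)/dt = (-2.186963112−-1.843212348)/0.043859 = -7.837633
  θ̈ = (θ̇'−θ̇)/dt = (1.153482494−0.552632634)/0.043859 = 13.699580
  sinθ=0.206889, cosθ=0.978364
  F = (M+m)·ẍ + m·l·cosθ·θ̈ − m·l·sinθ·θ̇² = -15.010636 + 1.770521 − 0.008346 = -13.248461

F_0 = -6.949220 N
F_1 = 11.219077 N
F_2 = -13.248461 N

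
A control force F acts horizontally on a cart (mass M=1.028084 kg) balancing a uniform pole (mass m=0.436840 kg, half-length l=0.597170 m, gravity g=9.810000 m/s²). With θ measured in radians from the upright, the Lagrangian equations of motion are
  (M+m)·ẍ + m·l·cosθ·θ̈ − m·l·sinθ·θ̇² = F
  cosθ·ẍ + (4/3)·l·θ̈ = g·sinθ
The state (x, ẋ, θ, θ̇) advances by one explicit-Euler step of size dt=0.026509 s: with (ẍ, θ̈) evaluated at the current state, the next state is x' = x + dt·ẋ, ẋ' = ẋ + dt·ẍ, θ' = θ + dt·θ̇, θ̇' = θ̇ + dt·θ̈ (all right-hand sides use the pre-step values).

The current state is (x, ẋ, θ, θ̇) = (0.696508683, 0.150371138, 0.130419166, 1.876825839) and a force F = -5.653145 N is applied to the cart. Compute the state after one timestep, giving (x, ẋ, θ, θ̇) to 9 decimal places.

sinθ=0.130049760, cosθ=0.991507468
temp = (F + m·l·θ̇²·sinθ)/(M+m) = (-5.653145 + 0.119502746)/1.464924 = -3.777426170
θ̈ = (g·sinθ − cosθ·temp)/(l·(4/3 − m·cos²θ/(M+m))) = 8.083447444
ẍ = temp − m·l·θ̈·cosθ/(M+m) = -5.204669082
Euler: x'=0.696508683+0.026509·0.150371138=0.700494871, ẋ'=0.150371138+0.026509·-5.204669082=0.012400565
       θ'=0.130419166+0.026509·1.876825839=0.180171942, θ̇'=1.876825839+0.026509·8.083447444=2.091109947

(0.700494871, 0.012400565, 0.180171942, 2.091109947)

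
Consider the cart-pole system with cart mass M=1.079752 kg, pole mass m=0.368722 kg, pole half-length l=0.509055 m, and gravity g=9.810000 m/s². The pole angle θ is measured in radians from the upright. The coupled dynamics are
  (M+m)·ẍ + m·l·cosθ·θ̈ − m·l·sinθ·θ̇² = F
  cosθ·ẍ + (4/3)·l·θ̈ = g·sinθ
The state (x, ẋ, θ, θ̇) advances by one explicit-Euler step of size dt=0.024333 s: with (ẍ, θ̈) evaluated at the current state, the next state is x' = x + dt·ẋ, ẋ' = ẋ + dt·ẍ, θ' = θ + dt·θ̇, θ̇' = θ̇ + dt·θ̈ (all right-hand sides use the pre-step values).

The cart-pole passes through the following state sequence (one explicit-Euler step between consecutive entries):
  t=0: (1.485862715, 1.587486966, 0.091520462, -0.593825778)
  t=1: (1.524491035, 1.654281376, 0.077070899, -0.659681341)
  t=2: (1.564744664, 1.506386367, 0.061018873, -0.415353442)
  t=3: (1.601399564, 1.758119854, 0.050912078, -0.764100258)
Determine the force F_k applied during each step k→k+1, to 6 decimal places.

F_0 = 3.464161 N
F_1 = -6.930956 N
F_2 = 12.297846 N

step 0→1:
  ẍ = (ẋ'−ẋ)/dt = (1.654281376−1.587486966)/0.024333 = 2.745013
  θ̈ = (θ̇'−θ̇)/dt = (-0.659681341−-0.593825778)/0.024333 = -2.706430
  sinθ=0.091393, cosθ=0.995815
  F = (M+m)·ẍ + m·l·cosθ·θ̈ − m·l·sinθ·θ̇² = 3.976080 + -0.505870 − 0.006049 = 3.464161
step 1→2:
  ẍ = (ẋ'−ẋ)/dt = (1.506386367−1.654281376)/0.024333 = -6.077960
  θ̈ = (θ̇'−θ̇)/dt = (-0.415353442−-0.659681341)/0.024333 = 10.041010
  sinθ=0.076995, cosθ=0.997032
  F = (M+m)·ẍ + m·l·cosθ·θ̈ − m·l·sinθ·θ̇² = -8.803768 + 1.879101 − 0.006289 = -6.930956
step 2→3:
  ẍ = (ẋ'−ẋ)/dt = (1.758119854−1.506386367)/0.024333 = 10.345354
  θ̈ = (θ̇'−θ̇)/dt = (-0.764100258−-0.415353442)/0.024333 = -14.332257
  sinθ=0.060981, cosθ=0.998139
  F = (M+m)·ẍ + m·l·cosθ·θ̈ − m·l·sinθ·θ̇² = 14.984976 + -2.685155 − 0.001975 = 12.297846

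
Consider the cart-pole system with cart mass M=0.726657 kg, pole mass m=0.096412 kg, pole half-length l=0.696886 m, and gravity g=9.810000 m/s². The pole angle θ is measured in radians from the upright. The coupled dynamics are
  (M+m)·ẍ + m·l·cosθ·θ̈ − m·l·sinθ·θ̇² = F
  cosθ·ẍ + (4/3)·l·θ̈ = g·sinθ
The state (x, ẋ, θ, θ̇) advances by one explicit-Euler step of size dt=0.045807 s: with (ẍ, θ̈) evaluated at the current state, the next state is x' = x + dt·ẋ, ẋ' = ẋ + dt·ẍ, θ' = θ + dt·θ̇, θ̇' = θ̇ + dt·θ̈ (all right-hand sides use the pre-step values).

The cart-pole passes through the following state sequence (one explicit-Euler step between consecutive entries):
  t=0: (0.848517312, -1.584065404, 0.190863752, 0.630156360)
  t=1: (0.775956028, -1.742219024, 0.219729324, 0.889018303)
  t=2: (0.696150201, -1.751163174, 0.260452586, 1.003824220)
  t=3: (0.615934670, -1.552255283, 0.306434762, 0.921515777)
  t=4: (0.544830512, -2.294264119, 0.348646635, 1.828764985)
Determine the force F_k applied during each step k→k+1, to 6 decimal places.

F_0 = -2.474001 N
F_1 = -0.007940 N
F_2 = 3.439925 N
F_3 = -12.081038 N

step 0→1:
  ẍ = (ẋ'−ẋ)/dt = (-1.742219024−-1.584065404)/0.045807 = -3.452608
  θ̈ = (θ̇'−θ̇)/dt = (0.889018303−0.630156360)/0.045807 = 5.651144
  sinθ=0.189707, cosθ=0.981841
  F = (M+m)·ẍ + m·l·cosθ·θ̈ − m·l·sinθ·θ̇² = -2.841735 + 0.372795 − 0.005061 = -2.474001
step 1→2:
  ẍ = (ẋ'−ẋ)/dt = (-1.751163174−-1.742219024)/0.045807 = -0.195257
  θ̈ = (θ̇'−θ̇)/dt = (1.003824220−0.889018303)/0.045807 = 2.506296
  sinθ=0.217965, cosθ=0.975956
  F = (M+m)·ẍ + m·l·cosθ·θ̈ − m·l·sinθ·θ̇² = -0.160710 + 0.164345 − 0.011574 = -0.007940
step 2→3:
  ẍ = (ẋ'−ẋ)/dt = (-1.552255283−-1.751163174)/0.045807 = 4.342303
  θ̈ = (θ̇'−θ̇)/dt = (0.921515777−1.003824220)/0.045807 = -1.796853
  sinθ=0.257518, cosθ=0.966274
  F = (M+m)·ẍ + m·l·cosθ·θ̈ − m·l·sinθ·θ̇² = 3.574015 + -0.116656 − 0.017435 = 3.439925
step 3→4:
  ẍ = (ẋ'−ẋ)/dt = (-2.294264119−-1.552255283)/0.045807 = -16.198591
  θ̈ = (θ̇'−θ̇)/dt = (1.828764985−0.921515777)/0.045807 = 19.805908
  sinθ=0.301661, cosθ=0.953415
  F = (M+m)·ẍ + m·l·cosθ·θ̈ − m·l·sinθ·θ̇² = -13.332558 + 1.268731 − 0.017211 = -12.081038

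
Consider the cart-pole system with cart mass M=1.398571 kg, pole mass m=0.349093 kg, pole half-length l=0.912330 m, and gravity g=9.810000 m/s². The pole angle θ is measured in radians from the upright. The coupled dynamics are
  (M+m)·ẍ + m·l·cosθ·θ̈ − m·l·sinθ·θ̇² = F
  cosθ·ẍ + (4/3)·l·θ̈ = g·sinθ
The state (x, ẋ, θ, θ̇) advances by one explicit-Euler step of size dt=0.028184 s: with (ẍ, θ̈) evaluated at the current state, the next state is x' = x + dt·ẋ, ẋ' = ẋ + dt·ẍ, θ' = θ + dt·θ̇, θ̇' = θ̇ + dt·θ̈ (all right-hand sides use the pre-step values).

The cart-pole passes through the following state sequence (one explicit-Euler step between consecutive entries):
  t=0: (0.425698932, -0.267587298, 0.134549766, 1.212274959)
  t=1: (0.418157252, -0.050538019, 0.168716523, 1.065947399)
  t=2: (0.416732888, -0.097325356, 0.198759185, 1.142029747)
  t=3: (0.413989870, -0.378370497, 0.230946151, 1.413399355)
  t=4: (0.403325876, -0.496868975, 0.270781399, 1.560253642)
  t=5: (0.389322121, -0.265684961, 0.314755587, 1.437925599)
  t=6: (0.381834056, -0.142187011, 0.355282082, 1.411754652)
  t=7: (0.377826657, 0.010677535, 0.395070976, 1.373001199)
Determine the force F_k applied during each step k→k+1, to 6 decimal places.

F_0 = 11.757638 N
F_1 = -2.114459 N
F_2 = -14.503182 N
F_3 = -5.878177 N
F_4 = 12.796146 N
F_5 = 7.172918 N
F_6 = 8.847608 N

step 0→1:
  ẍ = (ẋ'−ẋ)/dt = (-0.050538019−-0.267587298)/0.028184 = 7.701152
  θ̈ = (θ̇'−θ̇)/dt = (1.065947399−1.212274959)/0.028184 = -5.191866
  sinθ=0.134144, cosθ=0.990962
  F = (M+m)·ẍ + m·l·cosθ·θ̈ − m·l·sinθ·θ̇² = 13.459027 + -1.638602 − 0.062787 = 11.757638
step 1→2:
  ẍ = (ẋ'−ẋ)/dt = (-0.097325356−-0.050538019)/0.028184 = -1.660067
  θ̈ = (θ̇'−θ̇)/dt = (1.142029747−1.065947399)/0.028184 = 2.699487
  sinθ=0.167917, cosθ=0.985801
  F = (M+m)·ẍ + m·l·cosθ·θ̈ − m·l·sinθ·θ̇² = -2.901240 + 0.847547 − 0.060766 = -2.114459
step 2→3:
  ẍ = (ẋ'−ẋ)/dt = (-0.378370497−-0.097325356)/0.028184 = -9.971798
  θ̈ = (θ̇'−θ̇)/dt = (1.413399355−1.142029747)/0.028184 = 9.628499
  sinθ=0.197453, cosθ=0.980312
  F = (M+m)·ẍ + m·l·cosθ·θ̈ − m·l·sinθ·θ̇² = -17.427352 + 3.006188 − 0.082019 = -14.503182
step 3→4:
  ẍ = (ẋ'−ẋ)/dt = (-0.496868975−-0.378370497)/0.028184 = -4.204459
  θ̈ = (θ̇'−θ̇)/dt = (1.560253642−1.413399355)/0.028184 = 5.210555
  sinθ=0.228899, cosθ=0.973450
  F = (M+m)·ẍ + m·l·cosθ·θ̈ − m·l·sinθ·θ̇² = -7.347982 + 1.615440 − 0.145635 = -5.878177
step 4→5:
  ẍ = (ẋ'−ẋ)/dt = (-0.265684961−-0.496868975)/0.028184 = 8.202669
  θ̈ = (θ̇'−θ̇)/dt = (1.437925599−1.560253642)/0.028184 = -4.340336
  sinθ=0.267484, cosθ=0.963562
  F = (M+m)·ẍ + m·l·cosθ·θ̈ − m·l·sinθ·θ̇² = 14.335509 + -1.331976 − 0.207387 = 12.796146
step 5→6:
  ẍ = (ẋ'−ẋ)/dt = (-0.142187011−-0.265684961)/0.028184 = 4.381846
  θ̈ = (θ̇'−θ̇)/dt = (1.411754652−1.437925599)/0.028184 = -0.928575
  sinθ=0.309584, cosθ=0.950872
  F = (M+m)·ẍ + m·l·cosθ·θ̈ − m·l·sinθ·θ̇² = 7.657995 + -0.281211 − 0.203866 = 7.172918
step 6→7:
  ẍ = (ẋ'−ẋ)/dt = (0.010677535−-0.142187011)/0.028184 = 5.423806
  θ̈ = (θ̇'−θ̇)/dt = (1.373001199−1.411754652)/0.028184 = -1.375016
  sinθ=0.347855, cosθ=0.937548
  F = (M+m)·ẍ + m·l·cosθ·θ̈ − m·l·sinθ·θ̇² = 9.478990 + -0.410577 − 0.220805 = 8.847608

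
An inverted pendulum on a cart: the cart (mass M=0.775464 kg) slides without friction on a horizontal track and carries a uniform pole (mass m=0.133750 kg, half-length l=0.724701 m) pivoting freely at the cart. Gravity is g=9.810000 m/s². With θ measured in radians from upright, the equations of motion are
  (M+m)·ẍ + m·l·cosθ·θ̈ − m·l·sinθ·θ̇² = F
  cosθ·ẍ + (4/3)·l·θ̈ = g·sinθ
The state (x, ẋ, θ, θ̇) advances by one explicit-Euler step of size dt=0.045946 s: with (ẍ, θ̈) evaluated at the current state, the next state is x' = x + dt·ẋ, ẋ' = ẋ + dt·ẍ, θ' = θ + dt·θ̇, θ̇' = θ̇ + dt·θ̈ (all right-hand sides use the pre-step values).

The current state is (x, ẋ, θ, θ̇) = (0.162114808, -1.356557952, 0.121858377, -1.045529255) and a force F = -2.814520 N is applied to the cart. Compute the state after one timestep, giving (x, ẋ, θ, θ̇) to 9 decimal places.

sinθ=0.121557012, cosθ=0.992584451
temp = (F + m·l·θ̇²·sinθ)/(M+m) = (-2.814520 + 0.012879679)/0.909214 = -3.081387133
θ̈ = (g·sinθ − cosθ·temp)/(l·(4/3 − m·cos²θ/(M+m))) = 4.935942125
ẍ = temp − m·l·θ̈·cosθ/(M+m) = -3.603691989
Euler: x'=0.162114808+0.045946·-1.356557952=0.099786396, ẋ'=-1.356557952+0.045946·-3.603691989=-1.522133184
       θ'=0.121858377+0.045946·-1.045529255=0.073820490, θ̇'=-1.045529255+0.045946·4.935942125=-0.818742458

(0.099786396, -1.522133184, 0.073820490, -0.818742458)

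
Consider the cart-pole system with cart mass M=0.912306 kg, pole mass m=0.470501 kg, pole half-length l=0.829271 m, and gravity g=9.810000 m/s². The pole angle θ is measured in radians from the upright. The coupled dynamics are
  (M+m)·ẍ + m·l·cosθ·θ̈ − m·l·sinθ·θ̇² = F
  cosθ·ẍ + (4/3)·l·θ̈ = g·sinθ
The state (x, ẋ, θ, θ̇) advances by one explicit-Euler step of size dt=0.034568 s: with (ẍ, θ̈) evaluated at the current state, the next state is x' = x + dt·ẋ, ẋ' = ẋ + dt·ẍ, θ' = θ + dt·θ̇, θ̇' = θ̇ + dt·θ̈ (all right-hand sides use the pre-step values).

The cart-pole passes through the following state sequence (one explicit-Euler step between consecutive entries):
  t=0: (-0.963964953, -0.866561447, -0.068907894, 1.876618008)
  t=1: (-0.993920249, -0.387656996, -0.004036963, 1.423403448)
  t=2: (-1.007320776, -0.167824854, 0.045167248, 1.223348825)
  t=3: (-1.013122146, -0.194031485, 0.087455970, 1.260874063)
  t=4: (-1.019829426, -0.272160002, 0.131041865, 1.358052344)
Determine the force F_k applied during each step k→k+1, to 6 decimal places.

F_0 = 14.148650 N
F_1 = 6.539010 N
F_2 = -0.651577 N
F_3 = -2.086847 N

step 0→1:
  ẍ = (ẋ'−ẋ)/dt = (-0.387656996−-0.866561447)/0.034568 = 13.853982
  θ̈ = (θ̇'−θ̇)/dt = (1.423403448−1.876618008)/0.034568 = -13.110812
  sinθ=-0.068853, cosθ=0.997627
  F = (M+m)·ẍ + m·l·cosθ·θ̈ − m·l·sinθ·θ̇² = 19.157383 + -5.103343 − -0.094609 = 14.148650
step 1→2:
  ẍ = (ẋ'−ẋ)/dt = (-0.167824854−-0.387656996)/0.034568 = 6.359412
  θ̈ = (θ̇'−θ̇)/dt = (1.223348825−1.423403448)/0.034568 = -5.787278
  sinθ=-0.004037, cosθ=0.999992
  F = (M+m)·ẍ + m·l·cosθ·θ̈ − m·l·sinθ·θ̇² = 8.793839 + -2.258020 − -0.003191 = 6.539010
step 2→3:
  ẍ = (ẋ'−ẋ)/dt = (-0.194031485−-0.167824854)/0.034568 = -0.758118
  θ̈ = (θ̇'−θ̇)/dt = (1.260874063−1.223348825)/0.034568 = 1.085548
  sinθ=0.045152, cosθ=0.998980
  F = (M+m)·ẍ + m·l·cosθ·θ̈ − m·l·sinθ·θ̇² = -1.048331 + 0.423120 − 0.026365 = -0.651577
step 3→4:
  ẍ = (ẋ'−ẋ)/dt = (-0.272160002−-0.194031485)/0.034568 = -2.260140
  θ̈ = (θ̇'−θ̇)/dt = (1.358052344−1.260874063)/0.034568 = 2.811221
  sinθ=0.087345, cosθ=0.996178
  F = (M+m)·ẍ + m·l·cosθ·θ̈ − m·l·sinθ·θ̇² = -3.125337 + 1.092670 − 0.054180 = -2.086847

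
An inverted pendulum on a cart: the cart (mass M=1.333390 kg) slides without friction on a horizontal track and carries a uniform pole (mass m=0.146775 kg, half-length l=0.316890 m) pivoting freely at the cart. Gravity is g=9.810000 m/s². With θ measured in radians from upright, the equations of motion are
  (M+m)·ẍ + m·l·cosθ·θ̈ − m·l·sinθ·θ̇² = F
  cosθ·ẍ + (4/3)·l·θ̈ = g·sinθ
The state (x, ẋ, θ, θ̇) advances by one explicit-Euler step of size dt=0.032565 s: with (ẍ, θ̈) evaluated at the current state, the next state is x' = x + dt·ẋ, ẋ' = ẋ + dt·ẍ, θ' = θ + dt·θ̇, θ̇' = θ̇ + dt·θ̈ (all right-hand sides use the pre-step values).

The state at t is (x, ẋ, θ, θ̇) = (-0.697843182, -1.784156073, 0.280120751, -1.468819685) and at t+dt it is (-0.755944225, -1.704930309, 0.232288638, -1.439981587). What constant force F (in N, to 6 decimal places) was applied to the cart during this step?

F = 3.612860 N

ẍ = (ẋ'−ẋ)/dt = (-1.704930309−-1.784156073)/0.032565 = 2.432850
θ̈ = (θ̇'−θ̇)/dt = (-1.439981587−-1.468819685)/0.032565 = 0.885555
sinθ=0.276472, cosθ=0.961022
F = (M+m)·ẍ + m·l·cosθ·θ̈ − m·l·sinθ·θ̇² = 3.601020 + 0.039583 − 0.027743 = 3.612860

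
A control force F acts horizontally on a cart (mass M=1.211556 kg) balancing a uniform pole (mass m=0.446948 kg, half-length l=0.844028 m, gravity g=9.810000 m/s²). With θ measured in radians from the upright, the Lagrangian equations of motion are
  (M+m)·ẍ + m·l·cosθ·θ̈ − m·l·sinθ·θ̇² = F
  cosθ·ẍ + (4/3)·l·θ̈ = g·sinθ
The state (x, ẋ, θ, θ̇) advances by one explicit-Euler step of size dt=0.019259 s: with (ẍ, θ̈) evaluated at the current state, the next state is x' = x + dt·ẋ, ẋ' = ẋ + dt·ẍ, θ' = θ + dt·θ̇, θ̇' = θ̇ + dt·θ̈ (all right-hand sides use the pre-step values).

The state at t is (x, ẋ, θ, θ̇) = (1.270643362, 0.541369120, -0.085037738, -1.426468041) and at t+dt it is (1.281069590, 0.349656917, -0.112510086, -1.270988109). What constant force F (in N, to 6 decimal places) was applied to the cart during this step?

F = -13.409785 N

ẍ = (ẋ'−ẋ)/dt = (0.349656917−0.541369120)/0.019259 = -9.954421
θ̈ = (θ̇'−θ̇)/dt = (-1.270988109−-1.426468041)/0.019259 = 8.073105
sinθ=-0.084935, cosθ=0.996386
F = (M+m)·ẍ + m·l·cosθ·θ̈ − m·l·sinθ·θ̇² = -16.509448 + 3.034466 − -0.065197 = -13.409785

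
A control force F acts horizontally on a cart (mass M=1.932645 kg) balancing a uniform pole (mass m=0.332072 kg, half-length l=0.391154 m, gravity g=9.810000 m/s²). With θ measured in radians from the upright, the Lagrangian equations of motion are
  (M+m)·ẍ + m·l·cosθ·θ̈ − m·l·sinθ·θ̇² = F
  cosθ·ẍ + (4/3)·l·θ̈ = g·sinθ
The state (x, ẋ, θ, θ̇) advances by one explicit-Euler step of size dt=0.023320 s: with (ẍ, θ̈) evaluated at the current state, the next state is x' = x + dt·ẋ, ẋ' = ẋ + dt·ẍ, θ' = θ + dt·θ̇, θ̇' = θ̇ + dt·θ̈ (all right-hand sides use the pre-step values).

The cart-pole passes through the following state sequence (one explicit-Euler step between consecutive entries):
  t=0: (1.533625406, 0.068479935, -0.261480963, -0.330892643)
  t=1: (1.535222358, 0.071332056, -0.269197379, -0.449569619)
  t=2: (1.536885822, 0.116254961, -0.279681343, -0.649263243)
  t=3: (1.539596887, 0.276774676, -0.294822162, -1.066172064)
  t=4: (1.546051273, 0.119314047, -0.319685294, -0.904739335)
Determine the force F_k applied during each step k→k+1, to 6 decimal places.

step 0→1:
  ẍ = (ẋ'−ẋ)/dt = (0.071332056−0.068479935)/0.023320 = 0.122304
  θ̈ = (θ̇'−θ̇)/dt = (-0.449569619−-0.330892643)/0.023320 = -5.089064
  sinθ=-0.258511, cosθ=0.966008
  F = (M+m)·ẍ + m·l·cosθ·θ̈ − m·l·sinθ·θ̇² = 0.276983 + -0.638556 − -0.003676 = -0.357896
step 1→2:
  ẍ = (ẋ'−ẋ)/dt = (0.116254961−0.071332056)/0.023320 = 1.926368
  θ̈ = (θ̇'−θ̇)/dt = (-0.649263243−-0.449569619)/0.023320 = -8.563191
  sinθ=-0.265958, cosθ=0.963985
  F = (M+m)·ẍ + m·l·cosθ·θ̈ − m·l·sinθ·θ̇² = 4.362679 + -1.072225 − -0.006982 = 3.297436
step 2→3:
  ẍ = (ẋ'−ẋ)/dt = (0.276774676−0.116254961)/0.023320 = 6.883350
  θ̈ = (θ̇'−θ̇)/dt = (-1.066172064−-0.649263243)/0.023320 = -17.877737
  sinθ=-0.276049, cosθ=0.961143
  F = (M+m)·ẍ + m·l·cosθ·θ̈ − m·l·sinθ·θ̇² = 15.588839 + -2.231931 − -0.015115 = 13.372023
step 3→4:
  ẍ = (ẋ'−ẋ)/dt = (0.119314047−0.276774676)/0.023320 = -6.752171
  θ̈ = (θ̇'−θ̇)/dt = (-0.904739335−-1.066172064)/0.023320 = 6.922501
  sinθ=-0.290570, cosθ=0.956854
  F = (M+m)·ẍ + m·l·cosθ·θ̈ − m·l·sinθ·θ̇² = -15.291757 + 0.860377 − -0.042903 = -14.388477

F_0 = -0.357896 N
F_1 = 3.297436 N
F_2 = 13.372023 N
F_3 = -14.388477 N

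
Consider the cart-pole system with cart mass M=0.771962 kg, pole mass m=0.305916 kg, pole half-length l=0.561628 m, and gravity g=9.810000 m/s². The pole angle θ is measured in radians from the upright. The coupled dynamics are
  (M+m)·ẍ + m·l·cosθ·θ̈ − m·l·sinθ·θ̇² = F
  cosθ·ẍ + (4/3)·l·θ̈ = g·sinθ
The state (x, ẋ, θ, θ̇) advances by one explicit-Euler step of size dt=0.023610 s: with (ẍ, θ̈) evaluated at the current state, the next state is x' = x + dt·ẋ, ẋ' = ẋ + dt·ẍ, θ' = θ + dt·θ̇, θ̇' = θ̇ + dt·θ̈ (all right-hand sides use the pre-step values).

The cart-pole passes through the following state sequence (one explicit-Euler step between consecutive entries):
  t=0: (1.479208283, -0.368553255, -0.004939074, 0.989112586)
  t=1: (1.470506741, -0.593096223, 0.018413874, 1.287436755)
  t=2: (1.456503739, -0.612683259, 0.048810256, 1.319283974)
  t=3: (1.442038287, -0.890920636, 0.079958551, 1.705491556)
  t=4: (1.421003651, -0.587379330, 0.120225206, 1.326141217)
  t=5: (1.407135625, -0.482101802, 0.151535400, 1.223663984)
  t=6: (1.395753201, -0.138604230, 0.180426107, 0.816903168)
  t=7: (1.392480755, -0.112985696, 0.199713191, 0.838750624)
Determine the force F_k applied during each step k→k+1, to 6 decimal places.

F_0 = -8.079440 N
F_1 = -0.667745 N
F_2 = -9.909985 N
F_3 = 11.066063 N
F_4 = 4.029695 N
F_5 = 12.716919 N
F_6 = 1.305404 N

step 0→1:
  ẍ = (ẋ'−ẋ)/dt = (-0.593096223−-0.368553255)/0.023610 = -9.510503
  θ̈ = (θ̇'−θ̇)/dt = (1.287436755−0.989112586)/0.023610 = 12.635501
  sinθ=-0.004939, cosθ=0.999988
  F = (M+m)·ẍ + m·l·cosθ·θ̈ − m·l·sinθ·θ̇² = -10.251162 + 2.170891 − -0.000830 = -8.079440
step 1→2:
  ẍ = (ẋ'−ẋ)/dt = (-0.612683259−-0.593096223)/0.023610 = -0.829608
  θ̈ = (θ̇'−θ̇)/dt = (1.319283974−1.287436755)/0.023610 = 1.348887
  sinθ=0.018413, cosθ=0.999830
  F = (M+m)·ẍ + m·l·cosθ·θ̈ − m·l·sinθ·θ̇² = -0.894216 + 0.231714 − 0.005244 = -0.667745
step 2→3:
  ẍ = (ẋ'−ẋ)/dt = (-0.890920636−-0.612683259)/0.023610 = -11.784726
  θ̈ = (θ̇'−θ̇)/dt = (1.705491556−1.319283974)/0.023610 = 16.357797
  sinθ=0.048791, cosθ=0.998809
  F = (M+m)·ẍ + m·l·cosθ·θ̈ − m·l·sinθ·θ̇² = -12.702497 + 2.807102 − 0.014590 = -9.909985
step 3→4:
  ẍ = (ẋ'−ẋ)/dt = (-0.587379330−-0.890920636)/0.023610 = 12.856472
  θ̈ = (θ̇'−θ̇)/dt = (1.326141217−1.705491556)/0.023610 = -16.067359
  sinθ=0.079873, cosθ=0.996805
  F = (M+m)·ẍ + m·l·cosθ·θ̈ − m·l·sinθ·θ̇² = 13.857708 + -2.751729 − 0.039916 = 11.066063
step 4→5:
  ẍ = (ẋ'−ẋ)/dt = (-0.482101802−-0.587379330)/0.023610 = 4.459023
  θ̈ = (θ̇'−θ̇)/dt = (1.223663984−1.326141217)/0.023610 = -4.340416
  sinθ=0.119936, cosθ=0.992782
  F = (M+m)·ẍ + m·l·cosθ·θ̈ − m·l·sinθ·θ̇² = 4.806283 + -0.740348 − 0.036239 = 4.029695
step 5→6:
  ẍ = (ẋ'−ẋ)/dt = (-0.138604230−-0.482101802)/0.023610 = 14.548817
  θ̈ = (θ̇'−θ̇)/dt = (0.816903168−1.223663984)/0.023610 = -17.228328
  sinθ=0.150956, cosθ=0.988540
  F = (M+m)·ẍ + m·l·cosθ·θ̈ − m·l·sinθ·θ̇² = 15.681850 + -2.926096 − 0.038835 = 12.716919
step 6→7:
  ẍ = (ẋ'−ẋ)/dt = (-0.112985696−-0.138604230)/0.023610 = 1.085071
  θ̈ = (θ̇'−θ̇)/dt = (0.838750624−0.816903168)/0.023610 = 0.925348
  sinθ=0.179449, cosθ=0.983767
  F = (M+m)·ẍ + m·l·cosθ·θ̈ − m·l·sinθ·θ̇² = 1.169575 + 0.156404 − 0.020575 = 1.305404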